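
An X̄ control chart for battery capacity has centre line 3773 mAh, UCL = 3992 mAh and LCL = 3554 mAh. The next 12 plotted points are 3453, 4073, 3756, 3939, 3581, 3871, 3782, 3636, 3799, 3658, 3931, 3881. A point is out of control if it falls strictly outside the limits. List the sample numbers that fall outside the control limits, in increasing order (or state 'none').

1, 2

Compare each point to [3554, 3992]: sample 1 = 3453 < LCL; sample 2 = 4073 > UCL.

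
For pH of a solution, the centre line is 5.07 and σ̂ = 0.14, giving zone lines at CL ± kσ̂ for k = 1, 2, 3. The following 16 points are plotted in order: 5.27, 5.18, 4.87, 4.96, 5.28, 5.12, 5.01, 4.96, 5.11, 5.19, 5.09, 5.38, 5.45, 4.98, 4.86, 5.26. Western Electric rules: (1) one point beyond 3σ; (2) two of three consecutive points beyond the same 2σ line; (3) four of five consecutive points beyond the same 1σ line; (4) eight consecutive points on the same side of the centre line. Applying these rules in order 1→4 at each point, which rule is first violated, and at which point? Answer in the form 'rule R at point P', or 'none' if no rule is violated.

Zone of each point (C = within 1σ̂, B = 1σ̂–2σ̂, A = 2σ̂–3σ̂, * = beyond 3σ̂; sign = side of CL): 1:+B, 2:+C, 3:-B, 4:-C, 5:+B, 6:+C, 7:-C, 8:-C, 9:+C, 10:+C, 11:+C, 12:+A, 13:+A, 14:-C, 15:-B, 16:+B
Rule 2 (two of three consecutive points beyond the same 2σ limit) is satisfied at point 13.

rule 2 at point 13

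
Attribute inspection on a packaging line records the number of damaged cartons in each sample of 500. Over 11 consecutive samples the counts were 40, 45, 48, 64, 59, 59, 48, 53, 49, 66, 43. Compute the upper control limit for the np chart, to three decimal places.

p̄ = Σdᵢ / (k·n) = 574 / (11 × 500) = 0.10436
UCL = np̄ + 3·√(np̄(1−p̄)) = 52.1818 + 3 × √(52.1818×0.89564) = 52.1818 + 3 × 6.8364 = 72.6909

72.691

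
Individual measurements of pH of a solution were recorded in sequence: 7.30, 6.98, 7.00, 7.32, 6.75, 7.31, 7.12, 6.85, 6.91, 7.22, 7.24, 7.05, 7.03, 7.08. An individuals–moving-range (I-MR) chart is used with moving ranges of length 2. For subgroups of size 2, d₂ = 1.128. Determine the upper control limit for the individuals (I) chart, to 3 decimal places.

X̄ = (7.30 + 6.98 + 7.00 + 7.32 + 6.75 + 7.31 + 7.12 + 6.85 + 6.91 + 7.22 + 7.24 + 7.05 + 7.03 + 7.08) / 14 = 7.0829
Moving ranges: 0.32, 0.02, 0.32, 0.57, 0.56, 0.19, 0.27, 0.06, 0.31, 0.02, 0.19, 0.02, 0.05; M̄R̄ = 2.9000 / 13 = 0.2231
UCL = X̄ + 3·M̄R̄/d₂ = 7.0829 + 3 × 0.2231 / 1.128 = 7.6761

7.676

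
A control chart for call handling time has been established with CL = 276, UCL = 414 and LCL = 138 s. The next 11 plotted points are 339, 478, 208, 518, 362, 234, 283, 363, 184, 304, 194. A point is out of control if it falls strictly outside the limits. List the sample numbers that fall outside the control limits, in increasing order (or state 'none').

2, 4

Compare each point to [138, 414]: sample 2 = 478 > UCL; sample 4 = 518 > UCL.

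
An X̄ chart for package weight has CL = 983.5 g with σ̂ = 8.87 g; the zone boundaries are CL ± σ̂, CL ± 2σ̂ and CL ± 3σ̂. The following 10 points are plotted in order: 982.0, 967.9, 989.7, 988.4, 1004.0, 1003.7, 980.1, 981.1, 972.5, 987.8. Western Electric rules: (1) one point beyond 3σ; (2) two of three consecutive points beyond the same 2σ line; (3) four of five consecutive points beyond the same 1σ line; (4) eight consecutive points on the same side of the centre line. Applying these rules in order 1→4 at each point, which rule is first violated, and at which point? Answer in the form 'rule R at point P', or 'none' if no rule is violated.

rule 2 at point 6

Zone of each point (C = within 1σ̂, B = 1σ̂–2σ̂, A = 2σ̂–3σ̂, * = beyond 3σ̂; sign = side of CL): 1:-C, 2:-B, 3:+C, 4:+C, 5:+A, 6:+A, 7:-C, 8:-C, 9:-B, 10:+C
Rule 2 (two of three consecutive points beyond the same 2σ limit) is satisfied at point 6.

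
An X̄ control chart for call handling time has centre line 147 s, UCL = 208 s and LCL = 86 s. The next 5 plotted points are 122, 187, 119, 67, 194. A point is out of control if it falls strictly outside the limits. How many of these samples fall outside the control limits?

1

Compare each point to [86, 208]: sample 4 = 67 < LCL.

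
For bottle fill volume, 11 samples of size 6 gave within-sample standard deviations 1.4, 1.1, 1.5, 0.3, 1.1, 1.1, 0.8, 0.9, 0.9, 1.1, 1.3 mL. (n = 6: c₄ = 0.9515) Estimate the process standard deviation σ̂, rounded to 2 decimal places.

s̄ = (1.4 + 1.1 + 1.5 + 0.3 + 1.1 + 1.1 + 0.8 + 0.9 + 0.9 + 1.1 + 1.3) / 11 = 1.0455
σ̂ = s̄ / c₄ = 1.0455 / 0.9515 = 1.0987

1.10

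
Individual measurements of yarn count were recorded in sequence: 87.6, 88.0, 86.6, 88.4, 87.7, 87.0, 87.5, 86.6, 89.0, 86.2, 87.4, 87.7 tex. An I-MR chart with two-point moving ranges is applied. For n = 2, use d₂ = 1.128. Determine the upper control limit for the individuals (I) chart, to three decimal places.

X̄ = (87.6 + 88.0 + 86.6 + 88.4 + 87.7 + 87.0 + 87.5 + 86.6 + 89.0 + 86.2 + 87.4 + 87.7) / 12 = 87.4750
Moving ranges: 0.4, 1.4, 1.8, 0.7, 0.7, 0.5, 0.9, 2.4, 2.8, 1.2, 0.3; M̄R̄ = 13.1000 / 11 = 1.1909
UCL = X̄ + 3·M̄R̄/d₂ = 87.4750 + 3 × 1.1909 / 1.128 = 90.6423

90.642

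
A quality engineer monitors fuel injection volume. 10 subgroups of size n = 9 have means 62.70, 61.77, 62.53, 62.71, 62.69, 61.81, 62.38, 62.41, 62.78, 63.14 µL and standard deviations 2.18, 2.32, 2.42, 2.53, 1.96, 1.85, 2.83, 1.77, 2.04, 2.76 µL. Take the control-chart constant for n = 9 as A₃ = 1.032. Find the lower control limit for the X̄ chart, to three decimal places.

60.153

X̄̄ = (62.70 + 61.77 + 62.53 + 62.71 + 62.69 + 61.81 + 62.38 + 62.41 + 62.78 + 63.14) / 10 = 62.4920
s̄ = (2.18 + 2.32 + 2.42 + 2.53 + 1.96 + 1.85 + 2.83 + 1.77 + 2.04 + 2.76) / 10 = 2.2660
LCL = X̄̄ − A₃·s̄ = 62.4920 − 1.032 × 2.2660 = 60.1535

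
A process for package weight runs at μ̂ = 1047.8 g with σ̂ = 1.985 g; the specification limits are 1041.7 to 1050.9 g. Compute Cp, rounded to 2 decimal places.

0.77

Cp = (USL − LSL) / (6σ̂) = (1050.9 − 1041.7) / (6 × 1.985) = 9.2000 / 11.9100 = 0.7725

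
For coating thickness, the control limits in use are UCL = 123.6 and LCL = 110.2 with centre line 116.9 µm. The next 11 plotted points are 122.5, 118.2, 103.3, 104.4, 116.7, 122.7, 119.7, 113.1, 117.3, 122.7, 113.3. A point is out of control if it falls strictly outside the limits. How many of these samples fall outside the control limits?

Compare each point to [110.2, 123.6]: sample 3 = 103.3 < LCL; sample 4 = 104.4 < LCL.

2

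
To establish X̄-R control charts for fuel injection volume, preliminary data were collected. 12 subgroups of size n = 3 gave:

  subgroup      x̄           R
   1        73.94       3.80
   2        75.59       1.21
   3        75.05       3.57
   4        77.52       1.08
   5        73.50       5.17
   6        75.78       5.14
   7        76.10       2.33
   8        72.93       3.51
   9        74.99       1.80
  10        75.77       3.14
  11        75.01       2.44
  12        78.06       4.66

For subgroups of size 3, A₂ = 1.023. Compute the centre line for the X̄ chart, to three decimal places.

75.353

X̄̄ = (73.94 + 75.59 + 75.05 + 77.52 + 73.50 + 75.78 + 76.10 + 72.93 + 74.99 + 75.77 + 75.01 + 78.06) / 12 = 904.2400 / 12 = 75.3533
CL = X̄̄ = 75.3533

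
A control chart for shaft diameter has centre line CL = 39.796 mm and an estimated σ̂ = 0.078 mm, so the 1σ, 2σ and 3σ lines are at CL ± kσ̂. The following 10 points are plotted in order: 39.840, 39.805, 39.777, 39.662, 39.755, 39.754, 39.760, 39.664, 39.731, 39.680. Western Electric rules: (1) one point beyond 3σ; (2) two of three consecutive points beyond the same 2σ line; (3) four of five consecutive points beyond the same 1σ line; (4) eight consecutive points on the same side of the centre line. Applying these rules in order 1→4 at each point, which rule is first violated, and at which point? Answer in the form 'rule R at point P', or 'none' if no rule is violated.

rule 4 at point 10

Zone of each point (C = within 1σ̂, B = 1σ̂–2σ̂, A = 2σ̂–3σ̂, * = beyond 3σ̂; sign = side of CL): 1:+C, 2:+C, 3:-C, 4:-B, 5:-C, 6:-C, 7:-C, 8:-B, 9:-C, 10:-B
Rule 4 (eight consecutive points on the same side of the centre line) is satisfied at point 10.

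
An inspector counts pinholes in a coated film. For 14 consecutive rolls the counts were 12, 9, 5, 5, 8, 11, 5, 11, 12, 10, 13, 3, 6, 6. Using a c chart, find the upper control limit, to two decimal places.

16.92

c̄ = (12 + 9 + 5 + 5 + 8 + 11 + 5 + 11 + 12 + 10 + 13 + 3 + 6 + 6) / 14 = 116 / 14 = 8.2857
UCL = c̄ + 3√c̄ = 8.2857 + 3 × √8.2857 = 8.2857 + 3 × 2.8785 = 16.9212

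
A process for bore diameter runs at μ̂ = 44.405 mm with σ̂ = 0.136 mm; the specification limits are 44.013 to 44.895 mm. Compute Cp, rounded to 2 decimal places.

1.08

Cp = (USL − LSL) / (6σ̂) = (44.895 − 44.013) / (6 × 0.136) = 0.8820 / 0.8160 = 1.0809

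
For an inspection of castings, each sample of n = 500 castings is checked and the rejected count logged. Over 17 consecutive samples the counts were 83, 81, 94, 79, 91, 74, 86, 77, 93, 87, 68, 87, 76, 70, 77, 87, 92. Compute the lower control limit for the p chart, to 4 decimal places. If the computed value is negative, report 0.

p̄ = Σdᵢ / (k·n) = 1402 / (17 × 500) = 0.16494
LCL = p̄ − 3·√(p̄(1−p̄)/n) = 0.16494 − 3 × 0.01660 = 0.11515

0.1151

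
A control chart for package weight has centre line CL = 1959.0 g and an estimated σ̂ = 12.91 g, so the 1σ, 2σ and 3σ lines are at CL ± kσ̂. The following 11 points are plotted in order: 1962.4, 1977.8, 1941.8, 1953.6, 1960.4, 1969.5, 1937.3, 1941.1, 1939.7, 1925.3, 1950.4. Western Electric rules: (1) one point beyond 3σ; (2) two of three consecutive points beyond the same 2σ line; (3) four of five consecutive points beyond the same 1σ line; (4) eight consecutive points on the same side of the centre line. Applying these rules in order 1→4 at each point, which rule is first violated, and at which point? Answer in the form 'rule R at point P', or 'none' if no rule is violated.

rule 3 at point 10

Zone of each point (C = within 1σ̂, B = 1σ̂–2σ̂, A = 2σ̂–3σ̂, * = beyond 3σ̂; sign = side of CL): 1:+C, 2:+B, 3:-B, 4:-C, 5:+C, 6:+C, 7:-B, 8:-B, 9:-B, 10:-A, 11:-C
Rule 3 (four of five consecutive points beyond the same 1σ limit) is satisfied at point 10.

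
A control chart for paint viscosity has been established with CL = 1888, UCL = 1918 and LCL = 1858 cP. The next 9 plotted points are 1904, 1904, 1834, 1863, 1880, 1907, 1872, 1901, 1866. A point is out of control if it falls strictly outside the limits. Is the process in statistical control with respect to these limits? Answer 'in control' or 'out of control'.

out of control

Compare each point to [1858, 1918]: sample 3 = 1834 < LCL.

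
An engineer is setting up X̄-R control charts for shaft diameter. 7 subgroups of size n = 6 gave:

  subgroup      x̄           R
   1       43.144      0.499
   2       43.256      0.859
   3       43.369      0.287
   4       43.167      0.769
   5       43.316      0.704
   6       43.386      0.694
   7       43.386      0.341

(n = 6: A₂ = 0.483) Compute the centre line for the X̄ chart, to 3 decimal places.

43.289

X̄̄ = (43.144 + 43.256 + 43.369 + 43.167 + 43.316 + 43.386 + 43.386) / 7 = 303.0240 / 7 = 43.2891
CL = X̄̄ = 43.2891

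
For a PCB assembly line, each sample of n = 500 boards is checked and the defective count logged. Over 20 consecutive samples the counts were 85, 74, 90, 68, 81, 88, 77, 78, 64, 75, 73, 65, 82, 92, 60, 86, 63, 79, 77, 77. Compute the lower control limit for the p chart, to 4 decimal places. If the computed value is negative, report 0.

0.1051

p̄ = Σdᵢ / (k·n) = 1534 / (20 × 500) = 0.15340
LCL = p̄ − 3·√(p̄(1−p̄)/n) = 0.15340 − 3 × 0.01612 = 0.10505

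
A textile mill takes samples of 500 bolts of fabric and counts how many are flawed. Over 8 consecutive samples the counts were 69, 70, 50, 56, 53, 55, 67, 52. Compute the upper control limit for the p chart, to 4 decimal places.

p̄ = Σdᵢ / (k·n) = 472 / (8 × 500) = 0.11800
UCL = p̄ + 3·√(p̄(1−p̄)/n) = 0.11800 + 3 × √(0.11800×0.88200/500) = 0.11800 + 3 × 0.01443 = 0.16128

0.1613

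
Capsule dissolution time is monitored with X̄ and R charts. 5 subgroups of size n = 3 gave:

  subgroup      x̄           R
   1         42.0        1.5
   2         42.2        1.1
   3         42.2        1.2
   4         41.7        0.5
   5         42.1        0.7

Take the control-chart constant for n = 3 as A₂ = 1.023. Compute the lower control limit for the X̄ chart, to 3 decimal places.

X̄̄ = (42.0 + 42.2 + 42.2 + 41.7 + 42.1) / 5 = 210.2000 / 5 = 42.0400
R̄ = (1.5 + 1.1 + 1.2 + 0.5 + 0.7) / 5 = 5.0000 / 5 = 1.0000
LCL = X̄̄ − A₂·R̄ = 42.0400 − 1.023 × 1.0000 = 41.0170

41.017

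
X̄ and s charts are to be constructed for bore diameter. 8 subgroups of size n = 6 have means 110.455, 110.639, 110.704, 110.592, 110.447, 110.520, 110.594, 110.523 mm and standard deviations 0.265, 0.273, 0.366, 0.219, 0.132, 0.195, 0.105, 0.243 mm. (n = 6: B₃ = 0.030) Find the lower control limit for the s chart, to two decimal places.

0.01

s̄ = (0.265 + 0.273 + 0.366 + 0.219 + 0.132 + 0.195 + 0.105 + 0.243) / 8 = 0.2248
LCL_s = B₃·s̄ = 0.030 × 0.2248 = 0.0067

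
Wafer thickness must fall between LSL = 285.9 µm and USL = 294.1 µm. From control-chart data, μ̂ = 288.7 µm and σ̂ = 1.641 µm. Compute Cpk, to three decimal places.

Cpu = (USL − μ̂) / (3σ̂) = (294.1 − 288.7) / (3 × 1.641) = 1.0969; Cpl = (μ̂ − LSL) / (3σ̂) = (288.7 − 285.9) / (3 × 1.641) = 0.5688; Cpk = min(Cpu, Cpl) = 0.5688

0.569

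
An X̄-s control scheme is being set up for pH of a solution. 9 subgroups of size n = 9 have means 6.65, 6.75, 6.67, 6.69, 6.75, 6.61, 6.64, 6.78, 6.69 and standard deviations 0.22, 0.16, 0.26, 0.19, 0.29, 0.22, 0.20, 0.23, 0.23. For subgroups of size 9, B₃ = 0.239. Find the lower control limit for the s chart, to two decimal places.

0.05

s̄ = (0.22 + 0.16 + 0.26 + 0.19 + 0.29 + 0.22 + 0.20 + 0.23 + 0.23) / 9 = 0.2222
LCL_s = B₃·s̄ = 0.239 × 0.2222 = 0.0531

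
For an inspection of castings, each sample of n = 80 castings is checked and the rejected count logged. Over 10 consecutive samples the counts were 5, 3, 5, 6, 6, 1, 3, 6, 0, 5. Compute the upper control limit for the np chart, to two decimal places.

p̄ = Σdᵢ / (k·n) = 40 / (10 × 80) = 0.05000
UCL = np̄ + 3·√(np̄(1−p̄)) = 4.0000 + 3 × √(4.0000×0.95000) = 4.0000 + 3 × 1.9494 = 9.8481

9.85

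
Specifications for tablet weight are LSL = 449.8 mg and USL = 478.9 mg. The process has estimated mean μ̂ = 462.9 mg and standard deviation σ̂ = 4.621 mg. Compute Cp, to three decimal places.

1.050

Cp = (USL − LSL) / (6σ̂) = (478.9 − 449.8) / (6 × 4.621) = 29.1000 / 27.7260 = 1.0496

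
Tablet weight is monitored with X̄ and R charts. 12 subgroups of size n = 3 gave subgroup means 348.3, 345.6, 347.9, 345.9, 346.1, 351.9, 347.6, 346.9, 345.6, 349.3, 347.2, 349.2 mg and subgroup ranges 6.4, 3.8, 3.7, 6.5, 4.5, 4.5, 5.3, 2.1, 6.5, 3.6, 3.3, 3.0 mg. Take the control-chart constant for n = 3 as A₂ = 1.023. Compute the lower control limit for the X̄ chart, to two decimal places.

343.09

X̄̄ = (348.3 + 345.6 + 347.9 + 345.9 + 346.1 + 351.9 + 347.6 + 346.9 + 345.6 + 349.3 + 347.2 + 349.2) / 12 = 4171.5000 / 12 = 347.6250
R̄ = (6.4 + 3.8 + 3.7 + 6.5 + 4.5 + 4.5 + 5.3 + 2.1 + 6.5 + 3.6 + 3.3 + 3.0) / 12 = 53.2000 / 12 = 4.4333
LCL = X̄̄ − A₂·R̄ = 347.6250 − 1.023 × 4.4333 = 343.0897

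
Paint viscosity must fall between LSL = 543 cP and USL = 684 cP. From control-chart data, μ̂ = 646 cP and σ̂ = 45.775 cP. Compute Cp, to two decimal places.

0.51

Cp = (USL − LSL) / (6σ̂) = (684 − 543) / (6 × 45.775) = 141.0000 / 274.6500 = 0.5134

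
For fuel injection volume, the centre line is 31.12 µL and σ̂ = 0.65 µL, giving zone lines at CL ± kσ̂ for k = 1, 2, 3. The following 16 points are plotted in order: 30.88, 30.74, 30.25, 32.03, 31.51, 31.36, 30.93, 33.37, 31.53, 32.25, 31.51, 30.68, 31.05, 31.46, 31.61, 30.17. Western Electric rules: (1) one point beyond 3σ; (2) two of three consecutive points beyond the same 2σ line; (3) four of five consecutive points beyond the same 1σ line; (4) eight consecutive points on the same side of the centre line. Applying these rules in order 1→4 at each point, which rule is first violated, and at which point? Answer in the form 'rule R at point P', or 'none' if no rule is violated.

rule 1 at point 8

Zone of each point (C = within 1σ̂, B = 1σ̂–2σ̂, A = 2σ̂–3σ̂, * = beyond 3σ̂; sign = side of CL): 1:-C, 2:-C, 3:-B, 4:+B, 5:+C, 6:+C, 7:-C, 8:+*, 9:+C, 10:+B, 11:+C, 12:-C, 13:-C, 14:+C, 15:+C, 16:-B
Rule 1 (one point beyond the 3σ limits) is satisfied at point 8.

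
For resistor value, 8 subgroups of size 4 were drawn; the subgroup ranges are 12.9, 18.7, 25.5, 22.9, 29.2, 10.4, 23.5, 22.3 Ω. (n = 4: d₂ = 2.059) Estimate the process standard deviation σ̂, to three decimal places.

10.041

R̄ = (12.9 + 18.7 + 25.5 + 22.9 + 29.2 + 10.4 + 23.5 + 22.3) / 8 = 20.6750
σ̂ = R̄ / d₂ = 20.6750 / 2.059 = 10.0413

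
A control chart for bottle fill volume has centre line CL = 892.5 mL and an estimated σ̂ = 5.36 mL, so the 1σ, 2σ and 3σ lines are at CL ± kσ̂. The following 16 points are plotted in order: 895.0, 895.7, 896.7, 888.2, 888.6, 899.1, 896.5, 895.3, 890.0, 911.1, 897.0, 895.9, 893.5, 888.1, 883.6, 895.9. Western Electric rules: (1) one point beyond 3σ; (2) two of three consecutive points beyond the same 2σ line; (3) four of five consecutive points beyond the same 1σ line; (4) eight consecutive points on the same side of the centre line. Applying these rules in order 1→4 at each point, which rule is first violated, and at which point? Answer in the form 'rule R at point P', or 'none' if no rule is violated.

rule 1 at point 10

Zone of each point (C = within 1σ̂, B = 1σ̂–2σ̂, A = 2σ̂–3σ̂, * = beyond 3σ̂; sign = side of CL): 1:+C, 2:+C, 3:+C, 4:-C, 5:-C, 6:+B, 7:+C, 8:+C, 9:-C, 10:+*, 11:+C, 12:+C, 13:+C, 14:-C, 15:-B, 16:+C
Rule 1 (one point beyond the 3σ limits) is satisfied at point 10.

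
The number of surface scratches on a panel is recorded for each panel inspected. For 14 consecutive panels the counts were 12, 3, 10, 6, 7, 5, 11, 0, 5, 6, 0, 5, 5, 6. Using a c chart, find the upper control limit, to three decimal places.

c̄ = (12 + 3 + 10 + 6 + 7 + 5 + 11 + 0 + 5 + 6 + 0 + 5 + 5 + 6) / 14 = 81 / 14 = 5.7857
UCL = c̄ + 3√c̄ = 5.7857 + 3 × √5.7857 = 5.7857 + 3 × 2.4054 = 13.0018

13.002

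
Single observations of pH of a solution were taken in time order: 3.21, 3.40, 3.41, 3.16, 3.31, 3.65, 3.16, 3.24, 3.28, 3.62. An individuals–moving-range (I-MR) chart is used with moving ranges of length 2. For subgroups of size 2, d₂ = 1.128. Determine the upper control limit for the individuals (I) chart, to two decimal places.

X̄ = (3.21 + 3.40 + 3.41 + 3.16 + 3.31 + 3.65 + 3.16 + 3.24 + 3.28 + 3.62) / 10 = 3.3440
Moving ranges: 0.19, 0.01, 0.25, 0.15, 0.34, 0.49, 0.08, 0.04, 0.34; M̄R̄ = 1.8900 / 9 = 0.2100
UCL = X̄ + 3·M̄R̄/d₂ = 3.3440 + 3 × 0.2100 / 1.128 = 3.9025

3.90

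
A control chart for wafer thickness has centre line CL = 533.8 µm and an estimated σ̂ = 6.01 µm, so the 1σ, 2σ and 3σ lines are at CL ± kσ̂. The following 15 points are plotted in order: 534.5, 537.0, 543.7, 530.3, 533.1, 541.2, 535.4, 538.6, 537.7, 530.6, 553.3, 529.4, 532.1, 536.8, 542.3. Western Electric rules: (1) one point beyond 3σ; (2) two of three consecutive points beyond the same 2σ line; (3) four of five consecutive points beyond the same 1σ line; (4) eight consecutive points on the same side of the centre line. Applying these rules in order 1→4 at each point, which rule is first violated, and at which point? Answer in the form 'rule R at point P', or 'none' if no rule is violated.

Zone of each point (C = within 1σ̂, B = 1σ̂–2σ̂, A = 2σ̂–3σ̂, * = beyond 3σ̂; sign = side of CL): 1:+C, 2:+C, 3:+B, 4:-C, 5:-C, 6:+B, 7:+C, 8:+C, 9:+C, 10:-C, 11:+*, 12:-C, 13:-C, 14:+C, 15:+B
Rule 1 (one point beyond the 3σ limits) is satisfied at point 11.

rule 1 at point 11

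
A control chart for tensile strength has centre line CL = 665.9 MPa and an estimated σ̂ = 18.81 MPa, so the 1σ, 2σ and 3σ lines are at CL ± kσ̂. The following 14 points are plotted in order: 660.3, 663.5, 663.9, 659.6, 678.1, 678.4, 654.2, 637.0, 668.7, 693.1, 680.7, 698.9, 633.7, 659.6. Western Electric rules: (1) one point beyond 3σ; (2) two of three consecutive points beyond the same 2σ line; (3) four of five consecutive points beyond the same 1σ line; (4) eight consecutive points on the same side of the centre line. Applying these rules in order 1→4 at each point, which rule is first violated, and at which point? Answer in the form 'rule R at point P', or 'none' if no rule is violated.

none

Zone of each point (C = within 1σ̂, B = 1σ̂–2σ̂, A = 2σ̂–3σ̂, * = beyond 3σ̂; sign = side of CL): 1:-C, 2:-C, 3:-C, 4:-C, 5:+C, 6:+C, 7:-C, 8:-B, 9:+C, 10:+B, 11:+C, 12:+B, 13:-B, 14:-C
No rule fires across all 14 points.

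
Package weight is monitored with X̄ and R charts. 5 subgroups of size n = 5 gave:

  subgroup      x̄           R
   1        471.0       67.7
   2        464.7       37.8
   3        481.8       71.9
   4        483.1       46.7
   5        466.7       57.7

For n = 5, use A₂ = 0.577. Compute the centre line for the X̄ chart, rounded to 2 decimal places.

473.46

X̄̄ = (471.0 + 464.7 + 481.8 + 483.1 + 466.7) / 5 = 2367.3000 / 5 = 473.4600
CL = X̄̄ = 473.4600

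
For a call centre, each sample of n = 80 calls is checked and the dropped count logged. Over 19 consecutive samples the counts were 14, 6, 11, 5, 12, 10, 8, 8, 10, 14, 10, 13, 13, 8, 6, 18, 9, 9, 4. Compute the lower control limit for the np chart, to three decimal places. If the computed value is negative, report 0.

1.061

p̄ = Σdᵢ / (k·n) = 188 / (19 × 80) = 0.12368
LCL = np̄ − 3·√(np̄(1−p̄)) = 9.8947 − 3 × 2.9446 = 1.0608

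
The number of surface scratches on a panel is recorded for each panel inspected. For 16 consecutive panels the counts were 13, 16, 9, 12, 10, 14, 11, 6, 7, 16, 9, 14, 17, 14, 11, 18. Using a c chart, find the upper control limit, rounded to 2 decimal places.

22.84

c̄ = (13 + 16 + 9 + 12 + 10 + 14 + 11 + 6 + 7 + 16 + 9 + 14 + 17 + 14 + 11 + 18) / 16 = 197 / 16 = 12.3125
UCL = c̄ + 3√c̄ = 12.3125 + 3 × √12.3125 = 12.3125 + 3 × 3.5089 = 22.8393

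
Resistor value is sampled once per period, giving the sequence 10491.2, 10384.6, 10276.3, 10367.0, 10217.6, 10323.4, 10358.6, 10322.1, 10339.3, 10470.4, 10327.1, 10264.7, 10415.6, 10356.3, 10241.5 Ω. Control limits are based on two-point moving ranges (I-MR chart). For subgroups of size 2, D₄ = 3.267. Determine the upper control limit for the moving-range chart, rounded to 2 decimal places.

306.05

Moving ranges: 106.6, 108.3, 90.7, 149.4, 105.8, 35.2, 36.5, 17.2, 131.1, 143.3, 62.4, 150.9, 59.3, 114.8; M̄R̄ = 1311.5000 / 14 = 93.6786
UCL_MR = D₄·M̄R̄ = 3.267 × 93.6786 = 306.0479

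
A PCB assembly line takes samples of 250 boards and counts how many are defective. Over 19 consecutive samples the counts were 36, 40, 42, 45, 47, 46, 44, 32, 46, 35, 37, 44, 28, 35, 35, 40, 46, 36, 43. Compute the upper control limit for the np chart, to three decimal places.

57.204

p̄ = Σdᵢ / (k·n) = 757 / (19 × 250) = 0.15937
UCL = np̄ + 3·√(np̄(1−p̄)) = 39.8421 + 3 × √(39.8421×0.84063) = 39.8421 + 3 × 5.7873 = 57.2039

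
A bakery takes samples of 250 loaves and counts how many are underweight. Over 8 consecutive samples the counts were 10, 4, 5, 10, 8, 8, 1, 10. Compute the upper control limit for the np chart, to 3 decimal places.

p̄ = Σdᵢ / (k·n) = 56 / (8 × 250) = 0.02800
UCL = np̄ + 3·√(np̄(1−p̄)) = 7.0000 + 3 × √(7.0000×0.97200) = 7.0000 + 3 × 2.6084 = 14.8253

14.825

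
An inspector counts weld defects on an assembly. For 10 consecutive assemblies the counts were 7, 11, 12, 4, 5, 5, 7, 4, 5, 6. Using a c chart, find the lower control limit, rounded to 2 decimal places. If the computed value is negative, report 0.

0.00

c̄ = (7 + 11 + 12 + 4 + 5 + 5 + 7 + 4 + 5 + 6) / 10 = 66 / 10 = 6.6000
LCL = c̄ − 3√c̄ = 6.6000 − 3 × 2.5690 = -1.1071 → 0 (cannot be negative)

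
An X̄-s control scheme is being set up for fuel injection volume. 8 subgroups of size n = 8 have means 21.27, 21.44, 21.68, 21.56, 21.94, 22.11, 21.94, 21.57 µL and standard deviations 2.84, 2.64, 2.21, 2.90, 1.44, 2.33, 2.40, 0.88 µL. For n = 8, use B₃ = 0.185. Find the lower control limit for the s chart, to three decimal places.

0.408

s̄ = (2.84 + 2.64 + 2.21 + 2.90 + 1.44 + 2.33 + 2.40 + 0.88) / 8 = 2.2050
LCL_s = B₃·s̄ = 0.185 × 2.2050 = 0.4079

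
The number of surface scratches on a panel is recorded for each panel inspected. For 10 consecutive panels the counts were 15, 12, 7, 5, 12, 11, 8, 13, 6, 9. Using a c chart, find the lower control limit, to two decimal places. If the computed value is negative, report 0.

c̄ = (15 + 12 + 7 + 5 + 12 + 11 + 8 + 13 + 6 + 9) / 10 = 98 / 10 = 9.8000
LCL = c̄ − 3√c̄ = 9.8000 − 3 × 3.1305 = 0.4085

0.41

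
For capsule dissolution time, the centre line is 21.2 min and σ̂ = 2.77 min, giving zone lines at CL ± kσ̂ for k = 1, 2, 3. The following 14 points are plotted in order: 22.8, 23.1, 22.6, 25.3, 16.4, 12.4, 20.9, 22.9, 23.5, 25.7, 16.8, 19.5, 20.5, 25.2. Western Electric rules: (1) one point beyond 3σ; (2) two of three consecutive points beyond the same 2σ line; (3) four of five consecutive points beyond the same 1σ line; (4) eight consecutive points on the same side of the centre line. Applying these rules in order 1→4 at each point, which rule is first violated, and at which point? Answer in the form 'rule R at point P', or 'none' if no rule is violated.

Zone of each point (C = within 1σ̂, B = 1σ̂–2σ̂, A = 2σ̂–3σ̂, * = beyond 3σ̂; sign = side of CL): 1:+C, 2:+C, 3:+C, 4:+B, 5:-B, 6:-*, 7:-C, 8:+C, 9:+C, 10:+B, 11:-B, 12:-C, 13:-C, 14:+B
Rule 1 (one point beyond the 3σ limits) is satisfied at point 6.

rule 1 at point 6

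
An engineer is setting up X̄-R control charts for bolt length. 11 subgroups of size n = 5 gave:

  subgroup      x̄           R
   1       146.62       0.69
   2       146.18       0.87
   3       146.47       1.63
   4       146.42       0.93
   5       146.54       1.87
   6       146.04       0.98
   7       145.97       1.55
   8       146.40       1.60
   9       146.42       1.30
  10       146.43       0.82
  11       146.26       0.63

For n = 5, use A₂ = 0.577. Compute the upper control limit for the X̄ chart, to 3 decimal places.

X̄̄ = (146.62 + 146.18 + 146.47 + 146.42 + 146.54 + 146.04 + 145.97 + 146.40 + 146.42 + 146.43 + 146.26) / 11 = 1609.7500 / 11 = 146.3409
R̄ = (0.69 + 0.87 + 1.63 + 0.93 + 1.87 + 0.98 + 1.55 + 1.60 + 1.30 + 0.82 + 0.63) / 11 = 12.8700 / 11 = 1.1700
UCL = X̄̄ + A₂·R̄ = 146.3409 + 0.577 × 1.1700 = 147.0160

147.016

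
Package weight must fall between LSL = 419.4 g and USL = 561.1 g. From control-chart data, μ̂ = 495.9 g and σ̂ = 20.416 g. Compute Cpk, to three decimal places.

1.065

Cpu = (USL − μ̂) / (3σ̂) = (561.1 − 495.9) / (3 × 20.416) = 1.0645; Cpl = (μ̂ − LSL) / (3σ̂) = (495.9 − 419.4) / (3 × 20.416) = 1.2490; Cpk = min(Cpu, Cpl) = 1.0645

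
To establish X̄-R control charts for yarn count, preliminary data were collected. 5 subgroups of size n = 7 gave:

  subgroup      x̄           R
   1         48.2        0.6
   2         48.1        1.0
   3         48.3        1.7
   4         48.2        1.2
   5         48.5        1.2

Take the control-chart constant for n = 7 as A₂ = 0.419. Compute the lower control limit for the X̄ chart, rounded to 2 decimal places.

X̄̄ = (48.2 + 48.1 + 48.3 + 48.2 + 48.5) / 5 = 241.3000 / 5 = 48.2600
R̄ = (0.6 + 1.0 + 1.7 + 1.2 + 1.2) / 5 = 5.7000 / 5 = 1.1400
LCL = X̄̄ − A₂·R̄ = 48.2600 − 0.419 × 1.1400 = 47.7823

47.78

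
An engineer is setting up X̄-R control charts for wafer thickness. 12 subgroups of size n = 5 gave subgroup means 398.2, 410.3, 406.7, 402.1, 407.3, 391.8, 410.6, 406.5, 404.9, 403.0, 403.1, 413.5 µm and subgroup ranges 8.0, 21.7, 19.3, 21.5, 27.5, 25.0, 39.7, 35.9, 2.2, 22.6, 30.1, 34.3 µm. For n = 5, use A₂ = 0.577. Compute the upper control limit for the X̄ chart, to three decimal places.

X̄̄ = (398.2 + 410.3 + 406.7 + 402.1 + 407.3 + 391.8 + 410.6 + 406.5 + 404.9 + 403.0 + 403.1 + 413.5) / 12 = 4858.0000 / 12 = 404.8333
R̄ = (8.0 + 21.7 + 19.3 + 21.5 + 27.5 + 25.0 + 39.7 + 35.9 + 2.2 + 22.6 + 30.1 + 34.3) / 12 = 287.8000 / 12 = 23.9833
UCL = X̄̄ + A₂·R̄ = 404.8333 + 0.577 × 23.9833 = 418.6717

418.672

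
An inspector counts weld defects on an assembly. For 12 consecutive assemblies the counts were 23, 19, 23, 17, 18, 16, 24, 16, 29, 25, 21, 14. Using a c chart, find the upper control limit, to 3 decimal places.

c̄ = (23 + 19 + 23 + 17 + 18 + 16 + 24 + 16 + 29 + 25 + 21 + 14) / 12 = 245 / 12 = 20.4167
UCL = c̄ + 3√c̄ = 20.4167 + 3 × √20.4167 = 20.4167 + 3 × 4.5185 = 33.9721

33.972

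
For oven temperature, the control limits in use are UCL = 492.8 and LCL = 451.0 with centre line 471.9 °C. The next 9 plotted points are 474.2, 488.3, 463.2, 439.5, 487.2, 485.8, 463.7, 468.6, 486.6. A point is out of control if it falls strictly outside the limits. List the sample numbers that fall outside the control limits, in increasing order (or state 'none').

Compare each point to [451.0, 492.8]: sample 4 = 439.5 < LCL.

4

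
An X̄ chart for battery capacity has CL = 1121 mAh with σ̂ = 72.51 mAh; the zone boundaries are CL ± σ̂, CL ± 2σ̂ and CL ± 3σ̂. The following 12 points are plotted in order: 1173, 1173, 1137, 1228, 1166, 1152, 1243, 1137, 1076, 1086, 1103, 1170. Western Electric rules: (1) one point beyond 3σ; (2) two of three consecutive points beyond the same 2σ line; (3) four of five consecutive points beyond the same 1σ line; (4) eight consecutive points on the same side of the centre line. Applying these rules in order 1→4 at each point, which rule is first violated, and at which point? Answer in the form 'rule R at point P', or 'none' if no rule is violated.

rule 4 at point 8

Zone of each point (C = within 1σ̂, B = 1σ̂–2σ̂, A = 2σ̂–3σ̂, * = beyond 3σ̂; sign = side of CL): 1:+C, 2:+C, 3:+C, 4:+B, 5:+C, 6:+C, 7:+B, 8:+C, 9:-C, 10:-C, 11:-C, 12:+C
Rule 4 (eight consecutive points on the same side of the centre line) is satisfied at point 8.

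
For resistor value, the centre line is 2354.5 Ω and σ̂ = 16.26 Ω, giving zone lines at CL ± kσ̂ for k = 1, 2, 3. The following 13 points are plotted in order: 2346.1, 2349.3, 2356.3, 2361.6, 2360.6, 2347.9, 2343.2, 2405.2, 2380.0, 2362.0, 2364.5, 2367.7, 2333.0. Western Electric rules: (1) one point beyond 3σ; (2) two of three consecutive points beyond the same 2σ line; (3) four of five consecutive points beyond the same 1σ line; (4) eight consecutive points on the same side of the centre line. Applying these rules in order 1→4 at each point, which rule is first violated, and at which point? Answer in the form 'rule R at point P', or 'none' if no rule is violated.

Zone of each point (C = within 1σ̂, B = 1σ̂–2σ̂, A = 2σ̂–3σ̂, * = beyond 3σ̂; sign = side of CL): 1:-C, 2:-C, 3:+C, 4:+C, 5:+C, 6:-C, 7:-C, 8:+*, 9:+B, 10:+C, 11:+C, 12:+C, 13:-B
Rule 1 (one point beyond the 3σ limits) is satisfied at point 8.

rule 1 at point 8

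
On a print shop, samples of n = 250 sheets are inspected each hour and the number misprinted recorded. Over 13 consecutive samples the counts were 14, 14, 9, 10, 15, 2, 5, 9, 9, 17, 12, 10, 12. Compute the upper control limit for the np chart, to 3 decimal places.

p̄ = Σdᵢ / (k·n) = 138 / (13 × 250) = 0.04246
UCL = np̄ + 3·√(np̄(1−p̄)) = 10.6154 + 3 × √(10.6154×0.95754) = 10.6154 + 3 × 3.1882 = 20.1800

20.180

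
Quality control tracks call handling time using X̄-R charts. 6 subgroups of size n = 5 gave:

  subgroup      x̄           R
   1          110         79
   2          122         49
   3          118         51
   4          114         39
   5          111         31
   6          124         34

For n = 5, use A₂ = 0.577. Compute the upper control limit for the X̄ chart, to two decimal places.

143.72

X̄̄ = (110 + 122 + 118 + 114 + 111 + 124) / 6 = 699.0000 / 6 = 116.5000
R̄ = (79 + 49 + 51 + 39 + 31 + 34) / 6 = 283.0000 / 6 = 47.1667
UCL = X̄̄ + A₂·R̄ = 116.5000 + 0.577 × 47.1667 = 143.7152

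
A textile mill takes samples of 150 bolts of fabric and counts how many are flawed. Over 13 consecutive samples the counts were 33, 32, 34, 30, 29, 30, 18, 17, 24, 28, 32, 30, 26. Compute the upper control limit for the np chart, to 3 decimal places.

p̄ = Σdᵢ / (k·n) = 363 / (13 × 150) = 0.18615
UCL = np̄ + 3·√(np̄(1−p̄)) = 27.9231 + 3 × √(27.9231×0.81385) = 27.9231 + 3 × 4.7671 = 42.2243

42.224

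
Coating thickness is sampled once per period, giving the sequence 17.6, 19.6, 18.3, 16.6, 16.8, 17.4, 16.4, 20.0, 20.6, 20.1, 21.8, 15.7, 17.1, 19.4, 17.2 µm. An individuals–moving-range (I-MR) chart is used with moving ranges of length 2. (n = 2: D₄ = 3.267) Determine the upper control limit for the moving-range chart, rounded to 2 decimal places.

Moving ranges: 2.0, 1.3, 1.7, 0.2, 0.6, 1.0, 3.6, 0.6, 0.5, 1.7, 6.1, 1.4, 2.3, 2.2; M̄R̄ = 25.2000 / 14 = 1.8000
UCL_MR = D₄·M̄R̄ = 3.267 × 1.8000 = 5.8806

5.88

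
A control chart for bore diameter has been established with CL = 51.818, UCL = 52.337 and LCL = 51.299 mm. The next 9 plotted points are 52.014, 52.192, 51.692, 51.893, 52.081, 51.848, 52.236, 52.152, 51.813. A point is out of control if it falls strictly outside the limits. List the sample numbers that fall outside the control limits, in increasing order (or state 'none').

All 9 points lie within [51.299, 52.337].

none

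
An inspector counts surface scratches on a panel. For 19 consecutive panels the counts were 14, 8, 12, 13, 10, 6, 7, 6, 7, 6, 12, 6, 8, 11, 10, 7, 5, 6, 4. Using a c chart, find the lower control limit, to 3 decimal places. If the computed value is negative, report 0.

0.000

c̄ = (14 + 8 + 12 + 13 + 10 + 6 + 7 + 6 + 7 + 6 + 12 + 6 + 8 + 11 + 10 + 7 + 5 + 6 + 4) / 19 = 158 / 19 = 8.3158
LCL = c̄ − 3√c̄ = 8.3158 − 3 × 2.8837 = -0.3353 → 0 (cannot be negative)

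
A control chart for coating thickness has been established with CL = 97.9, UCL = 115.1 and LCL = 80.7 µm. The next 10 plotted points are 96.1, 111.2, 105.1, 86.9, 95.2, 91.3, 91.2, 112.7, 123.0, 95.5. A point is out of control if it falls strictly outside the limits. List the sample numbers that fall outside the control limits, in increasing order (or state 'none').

9

Compare each point to [80.7, 115.1]: sample 9 = 123.0 > UCL.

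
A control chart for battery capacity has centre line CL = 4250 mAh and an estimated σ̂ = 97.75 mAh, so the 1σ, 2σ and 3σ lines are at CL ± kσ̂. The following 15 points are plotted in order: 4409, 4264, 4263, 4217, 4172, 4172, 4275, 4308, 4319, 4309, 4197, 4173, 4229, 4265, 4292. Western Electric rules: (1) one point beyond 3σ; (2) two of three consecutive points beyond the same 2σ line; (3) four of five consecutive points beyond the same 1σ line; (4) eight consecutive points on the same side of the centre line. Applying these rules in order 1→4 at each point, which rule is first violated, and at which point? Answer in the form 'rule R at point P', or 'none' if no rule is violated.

none

Zone of each point (C = within 1σ̂, B = 1σ̂–2σ̂, A = 2σ̂–3σ̂, * = beyond 3σ̂; sign = side of CL): 1:+B, 2:+C, 3:+C, 4:-C, 5:-C, 6:-C, 7:+C, 8:+C, 9:+C, 10:+C, 11:-C, 12:-C, 13:-C, 14:+C, 15:+C
No rule fires across all 15 points.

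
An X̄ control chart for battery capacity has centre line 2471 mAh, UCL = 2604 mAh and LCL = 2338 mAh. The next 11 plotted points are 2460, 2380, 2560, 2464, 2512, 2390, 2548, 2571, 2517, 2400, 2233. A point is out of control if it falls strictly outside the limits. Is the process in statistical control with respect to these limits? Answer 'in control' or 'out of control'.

out of control

Compare each point to [2338, 2604]: sample 11 = 2233 < LCL.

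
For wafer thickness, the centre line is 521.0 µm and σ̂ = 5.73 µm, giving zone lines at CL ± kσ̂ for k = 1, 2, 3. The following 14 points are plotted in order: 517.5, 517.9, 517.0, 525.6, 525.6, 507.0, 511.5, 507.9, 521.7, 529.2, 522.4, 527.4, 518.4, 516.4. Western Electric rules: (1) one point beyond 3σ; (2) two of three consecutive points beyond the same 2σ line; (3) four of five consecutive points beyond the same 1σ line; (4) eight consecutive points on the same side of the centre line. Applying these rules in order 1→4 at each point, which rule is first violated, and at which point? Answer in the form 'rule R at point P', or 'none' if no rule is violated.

rule 2 at point 8

Zone of each point (C = within 1σ̂, B = 1σ̂–2σ̂, A = 2σ̂–3σ̂, * = beyond 3σ̂; sign = side of CL): 1:-C, 2:-C, 3:-C, 4:+C, 5:+C, 6:-A, 7:-B, 8:-A, 9:+C, 10:+B, 11:+C, 12:+B, 13:-C, 14:-C
Rule 2 (two of three consecutive points beyond the same 2σ limit) is satisfied at point 8.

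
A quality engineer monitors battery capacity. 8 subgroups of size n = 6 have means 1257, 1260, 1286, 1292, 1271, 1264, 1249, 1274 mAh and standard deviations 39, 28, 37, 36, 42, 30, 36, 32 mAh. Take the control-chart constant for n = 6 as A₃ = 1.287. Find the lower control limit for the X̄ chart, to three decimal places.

X̄̄ = (1257 + 1260 + 1286 + 1292 + 1271 + 1264 + 1249 + 1274) / 8 = 1269.1250
s̄ = (39 + 28 + 37 + 36 + 42 + 30 + 36 + 32) / 8 = 35.0000
LCL = X̄̄ − A₃·s̄ = 1269.1250 − 1.287 × 35.0000 = 1224.0800

1224.080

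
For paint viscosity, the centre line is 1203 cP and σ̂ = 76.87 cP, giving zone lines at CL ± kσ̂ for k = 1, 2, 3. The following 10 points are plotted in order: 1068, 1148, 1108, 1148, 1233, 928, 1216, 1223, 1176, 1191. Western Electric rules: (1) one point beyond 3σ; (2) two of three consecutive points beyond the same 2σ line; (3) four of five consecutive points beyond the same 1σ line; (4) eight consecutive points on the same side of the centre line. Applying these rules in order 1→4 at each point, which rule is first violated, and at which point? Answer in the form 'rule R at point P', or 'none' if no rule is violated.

rule 1 at point 6

Zone of each point (C = within 1σ̂, B = 1σ̂–2σ̂, A = 2σ̂–3σ̂, * = beyond 3σ̂; sign = side of CL): 1:-B, 2:-C, 3:-B, 4:-C, 5:+C, 6:-*, 7:+C, 8:+C, 9:-C, 10:-C
Rule 1 (one point beyond the 3σ limits) is satisfied at point 6.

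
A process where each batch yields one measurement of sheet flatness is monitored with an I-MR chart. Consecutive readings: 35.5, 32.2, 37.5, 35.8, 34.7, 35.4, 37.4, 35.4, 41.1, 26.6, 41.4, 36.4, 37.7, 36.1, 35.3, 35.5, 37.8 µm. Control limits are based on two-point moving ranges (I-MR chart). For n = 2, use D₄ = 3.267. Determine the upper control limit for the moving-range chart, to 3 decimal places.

Moving ranges: 3.3, 5.3, 1.7, 1.1, 0.7, 2.0, 2.0, 5.7, 14.5, 14.8, 5.0, 1.3, 1.6, 0.8, 0.2, 2.3; M̄R̄ = 62.3000 / 16 = 3.8937
UCL_MR = D₄·M̄R̄ = 3.267 × 3.8937 = 12.7209

12.721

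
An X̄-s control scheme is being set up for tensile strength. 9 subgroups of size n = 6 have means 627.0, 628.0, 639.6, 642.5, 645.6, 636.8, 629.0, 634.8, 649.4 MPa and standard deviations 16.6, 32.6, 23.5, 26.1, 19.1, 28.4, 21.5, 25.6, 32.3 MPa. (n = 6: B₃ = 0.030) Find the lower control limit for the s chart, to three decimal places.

0.752

s̄ = (16.6 + 32.6 + 23.5 + 26.1 + 19.1 + 28.4 + 21.5 + 25.6 + 32.3) / 9 = 25.0778
LCL_s = B₃·s̄ = 0.030 × 25.0778 = 0.7523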